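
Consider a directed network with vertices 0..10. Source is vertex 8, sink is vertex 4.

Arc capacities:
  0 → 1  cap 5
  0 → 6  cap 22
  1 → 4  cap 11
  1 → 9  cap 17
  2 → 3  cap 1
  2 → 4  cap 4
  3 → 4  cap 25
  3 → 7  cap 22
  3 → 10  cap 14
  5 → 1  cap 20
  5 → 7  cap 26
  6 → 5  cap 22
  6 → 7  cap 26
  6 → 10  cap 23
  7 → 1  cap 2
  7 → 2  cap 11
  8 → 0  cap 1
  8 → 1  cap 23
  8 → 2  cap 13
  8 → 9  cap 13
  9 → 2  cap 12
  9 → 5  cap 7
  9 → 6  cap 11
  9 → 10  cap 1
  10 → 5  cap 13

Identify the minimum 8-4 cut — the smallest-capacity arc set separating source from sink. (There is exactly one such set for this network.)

Min-cut arcs: {(1,4), (2,3), (2,4)} (total capacity 16)

augment #1: 8→1→4 push 11
augment #2: 8→2→4 push 4
augment #3: 8→2→3→4 push 1
max flow = 16; residual-reachable set from 8 gives S-side
cut edges (S→T): {(1,4), (2,3), (2,4)} total cap 16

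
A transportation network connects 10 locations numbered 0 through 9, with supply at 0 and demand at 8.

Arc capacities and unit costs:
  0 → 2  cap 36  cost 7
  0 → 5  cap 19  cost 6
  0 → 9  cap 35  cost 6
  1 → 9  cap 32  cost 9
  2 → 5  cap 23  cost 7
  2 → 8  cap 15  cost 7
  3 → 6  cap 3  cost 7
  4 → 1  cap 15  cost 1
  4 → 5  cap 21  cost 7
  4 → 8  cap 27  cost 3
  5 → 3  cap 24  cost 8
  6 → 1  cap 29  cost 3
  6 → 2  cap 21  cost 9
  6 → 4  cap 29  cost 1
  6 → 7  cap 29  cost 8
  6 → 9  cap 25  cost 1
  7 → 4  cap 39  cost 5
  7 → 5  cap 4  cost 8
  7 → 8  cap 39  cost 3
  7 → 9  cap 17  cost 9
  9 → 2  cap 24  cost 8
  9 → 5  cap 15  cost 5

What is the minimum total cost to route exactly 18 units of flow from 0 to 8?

Minimum cost for 18 units: 285

shortest-cost path #1: 0→2→8 push 15 @ unit cost 14 (adds 210)
shortest-cost path #2: 0→5→3→6→4→8 push 3 @ unit cost 25 (adds 75)
total cost = 285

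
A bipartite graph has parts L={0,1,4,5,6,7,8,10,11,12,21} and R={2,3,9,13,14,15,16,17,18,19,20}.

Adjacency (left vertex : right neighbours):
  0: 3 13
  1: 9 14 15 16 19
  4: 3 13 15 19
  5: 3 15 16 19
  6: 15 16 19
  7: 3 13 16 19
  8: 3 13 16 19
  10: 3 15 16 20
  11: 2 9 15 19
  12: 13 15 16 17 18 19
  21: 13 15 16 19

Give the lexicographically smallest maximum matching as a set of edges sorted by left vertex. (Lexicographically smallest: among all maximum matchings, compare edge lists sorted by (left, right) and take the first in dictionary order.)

Lex-smallest maximum matching: {(0,3), (1,9), (4,13), (5,15), (6,16), (7,19), (10,20), (11,2), (12,17)}

|M| = 9 (so the lex-smallest maximum matching has 9 edges)
process left vertices in ascending order; for each, take the smallest-labelled available neighbour that still permits 9 edges overall, or leave it unmatched if none does
lex-smallest matching: {0-3, 1-9, 4-13, 5-15, 6-16, 7-19, 10-20, 11-2, 12-17}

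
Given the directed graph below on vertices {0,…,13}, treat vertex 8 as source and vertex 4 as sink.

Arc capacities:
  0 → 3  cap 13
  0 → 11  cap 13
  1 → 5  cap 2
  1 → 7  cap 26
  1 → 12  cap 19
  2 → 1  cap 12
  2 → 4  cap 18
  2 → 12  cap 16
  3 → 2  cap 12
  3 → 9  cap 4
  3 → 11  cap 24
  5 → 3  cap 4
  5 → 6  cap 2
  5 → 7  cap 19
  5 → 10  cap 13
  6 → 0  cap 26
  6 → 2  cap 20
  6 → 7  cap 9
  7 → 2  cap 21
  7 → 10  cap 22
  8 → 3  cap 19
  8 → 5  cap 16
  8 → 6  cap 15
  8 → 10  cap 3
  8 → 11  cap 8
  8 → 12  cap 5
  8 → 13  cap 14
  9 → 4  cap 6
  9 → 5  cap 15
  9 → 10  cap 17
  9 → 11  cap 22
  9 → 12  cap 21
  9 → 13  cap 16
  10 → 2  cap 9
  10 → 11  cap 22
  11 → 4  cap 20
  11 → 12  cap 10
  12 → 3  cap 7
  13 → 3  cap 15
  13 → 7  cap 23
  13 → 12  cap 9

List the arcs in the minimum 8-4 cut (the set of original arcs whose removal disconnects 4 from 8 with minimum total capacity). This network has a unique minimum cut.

augment #1: 8→11→4 push 8
augment #2: 8→3→2→4 push 12
augment #3: 8→3→9→4 push 4
augment #4: 8→3→11→4 push 3
augment #5: 8→6→2→4 push 6
augment #6: 8→10→11→4 push 3
augment #7: 8→5→3→11→4 push 4
augment #8: 8→5→10→11→4 push 2
max flow = 42; residual-reachable set from 8 gives S-side
cut edges (S→T): {(2,4), (3,9), (11,4)} total cap 42

Min-cut arcs: {(2,4), (3,9), (11,4)} (total capacity 42)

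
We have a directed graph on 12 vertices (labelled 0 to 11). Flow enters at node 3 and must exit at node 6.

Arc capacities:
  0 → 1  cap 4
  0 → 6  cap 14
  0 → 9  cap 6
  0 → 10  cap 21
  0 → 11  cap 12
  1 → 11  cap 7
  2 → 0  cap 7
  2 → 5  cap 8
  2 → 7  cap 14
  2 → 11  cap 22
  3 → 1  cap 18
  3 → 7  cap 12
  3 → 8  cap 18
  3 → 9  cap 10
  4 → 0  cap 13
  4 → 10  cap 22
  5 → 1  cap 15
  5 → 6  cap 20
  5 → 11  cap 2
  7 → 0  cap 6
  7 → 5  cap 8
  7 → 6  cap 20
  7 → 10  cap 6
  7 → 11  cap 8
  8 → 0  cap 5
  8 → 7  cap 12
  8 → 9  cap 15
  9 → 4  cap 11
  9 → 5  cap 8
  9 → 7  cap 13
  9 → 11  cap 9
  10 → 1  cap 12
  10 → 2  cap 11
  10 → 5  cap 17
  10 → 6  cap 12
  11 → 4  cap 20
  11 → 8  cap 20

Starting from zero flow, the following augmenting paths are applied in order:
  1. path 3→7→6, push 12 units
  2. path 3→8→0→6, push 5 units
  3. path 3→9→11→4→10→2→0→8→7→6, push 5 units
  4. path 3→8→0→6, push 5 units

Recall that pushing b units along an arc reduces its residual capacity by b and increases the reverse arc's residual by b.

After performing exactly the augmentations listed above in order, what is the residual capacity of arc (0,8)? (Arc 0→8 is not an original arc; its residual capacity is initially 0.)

Residual capacity of (0,8): 5

after path 1 (3→7→6, push 12): res(0,8)=0
after path 2 (3→8→0→6, push 5): res(0,8)=5
after path 3 (3→9→11→4→10→2→0→8→7→6, push 5): res(0,8)=0
after path 4 (3→8→0→6, push 5): res(0,8)=5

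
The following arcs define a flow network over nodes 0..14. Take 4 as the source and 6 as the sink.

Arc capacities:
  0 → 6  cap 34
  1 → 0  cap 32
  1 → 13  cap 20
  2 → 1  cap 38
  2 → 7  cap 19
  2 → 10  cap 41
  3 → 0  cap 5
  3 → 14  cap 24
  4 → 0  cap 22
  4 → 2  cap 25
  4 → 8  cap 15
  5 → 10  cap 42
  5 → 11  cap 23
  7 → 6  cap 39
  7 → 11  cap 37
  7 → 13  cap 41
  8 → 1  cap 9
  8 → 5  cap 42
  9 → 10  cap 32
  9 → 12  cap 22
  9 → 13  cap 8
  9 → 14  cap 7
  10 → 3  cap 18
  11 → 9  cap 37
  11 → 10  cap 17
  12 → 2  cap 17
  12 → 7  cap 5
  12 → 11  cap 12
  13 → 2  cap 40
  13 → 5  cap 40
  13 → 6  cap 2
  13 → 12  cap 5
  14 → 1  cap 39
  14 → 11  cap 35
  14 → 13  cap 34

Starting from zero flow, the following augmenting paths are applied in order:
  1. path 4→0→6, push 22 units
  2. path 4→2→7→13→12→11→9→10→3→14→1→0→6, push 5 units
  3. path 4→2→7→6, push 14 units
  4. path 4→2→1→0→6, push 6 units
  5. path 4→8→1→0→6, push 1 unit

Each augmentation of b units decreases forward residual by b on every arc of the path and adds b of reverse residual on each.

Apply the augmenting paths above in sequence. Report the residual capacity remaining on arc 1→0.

after path 1 (4→0→6, push 22): res(1,0)=32
after path 2 (4→2→7→13→12→11→9→10→3→14→1→0→6, push 5): res(1,0)=27
after path 3 (4→2→7→6, push 14): res(1,0)=27
after path 4 (4→2→1→0→6, push 6): res(1,0)=21
after path 5 (4→8→1→0→6, push 1): res(1,0)=20

Residual capacity of (1,0): 20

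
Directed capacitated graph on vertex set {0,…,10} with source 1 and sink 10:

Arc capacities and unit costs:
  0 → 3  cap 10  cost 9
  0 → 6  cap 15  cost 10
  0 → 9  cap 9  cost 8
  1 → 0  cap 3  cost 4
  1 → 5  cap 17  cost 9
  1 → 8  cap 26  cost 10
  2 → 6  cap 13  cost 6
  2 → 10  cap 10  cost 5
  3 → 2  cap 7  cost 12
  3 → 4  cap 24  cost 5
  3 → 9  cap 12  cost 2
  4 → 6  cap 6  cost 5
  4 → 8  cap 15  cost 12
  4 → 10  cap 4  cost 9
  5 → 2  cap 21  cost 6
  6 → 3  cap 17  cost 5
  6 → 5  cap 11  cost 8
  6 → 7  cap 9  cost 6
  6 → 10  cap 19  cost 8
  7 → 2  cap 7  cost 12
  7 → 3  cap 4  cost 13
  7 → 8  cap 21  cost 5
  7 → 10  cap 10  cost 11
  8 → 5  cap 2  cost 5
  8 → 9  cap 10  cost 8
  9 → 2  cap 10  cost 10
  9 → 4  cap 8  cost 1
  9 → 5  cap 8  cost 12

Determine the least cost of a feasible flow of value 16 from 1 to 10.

shortest-cost path #1: 1→5→2→10 push 10 @ unit cost 20 (adds 200)
shortest-cost path #2: 1→0→6→10 push 3 @ unit cost 22 (adds 66)
shortest-cost path #3: 1→8→9→4→10 push 3 @ unit cost 28 (adds 84)
total cost = 350

Minimum cost for 16 units: 350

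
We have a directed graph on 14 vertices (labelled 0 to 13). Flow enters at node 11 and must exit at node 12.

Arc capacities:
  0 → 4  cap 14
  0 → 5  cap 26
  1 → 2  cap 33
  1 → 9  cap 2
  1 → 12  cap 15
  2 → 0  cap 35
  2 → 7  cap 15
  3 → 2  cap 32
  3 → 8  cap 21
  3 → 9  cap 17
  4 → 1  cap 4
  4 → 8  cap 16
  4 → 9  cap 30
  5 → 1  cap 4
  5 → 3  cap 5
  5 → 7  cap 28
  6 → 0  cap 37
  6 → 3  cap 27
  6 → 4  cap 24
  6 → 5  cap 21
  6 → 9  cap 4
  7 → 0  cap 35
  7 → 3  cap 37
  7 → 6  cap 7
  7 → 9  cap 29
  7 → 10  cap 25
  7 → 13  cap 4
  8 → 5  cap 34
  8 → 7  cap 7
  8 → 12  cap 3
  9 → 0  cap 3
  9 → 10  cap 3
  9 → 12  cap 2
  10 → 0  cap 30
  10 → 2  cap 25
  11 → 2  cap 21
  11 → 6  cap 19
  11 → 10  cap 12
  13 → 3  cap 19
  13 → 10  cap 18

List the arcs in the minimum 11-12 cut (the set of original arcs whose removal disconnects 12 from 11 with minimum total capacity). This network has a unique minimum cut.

augment #1: 11→6→9→12 push 2
augment #2: 11→6→3→8→12 push 3
augment #3: 11→6→4→1→12 push 4
augment #4: 11→6→5→1→12 push 4
max flow = 13; residual-reachable set from 11 gives S-side
cut edges (S→T): {(4,1), (5,1), (8,12), (9,12)} total cap 13

Min-cut arcs: {(4,1), (5,1), (8,12), (9,12)} (total capacity 13)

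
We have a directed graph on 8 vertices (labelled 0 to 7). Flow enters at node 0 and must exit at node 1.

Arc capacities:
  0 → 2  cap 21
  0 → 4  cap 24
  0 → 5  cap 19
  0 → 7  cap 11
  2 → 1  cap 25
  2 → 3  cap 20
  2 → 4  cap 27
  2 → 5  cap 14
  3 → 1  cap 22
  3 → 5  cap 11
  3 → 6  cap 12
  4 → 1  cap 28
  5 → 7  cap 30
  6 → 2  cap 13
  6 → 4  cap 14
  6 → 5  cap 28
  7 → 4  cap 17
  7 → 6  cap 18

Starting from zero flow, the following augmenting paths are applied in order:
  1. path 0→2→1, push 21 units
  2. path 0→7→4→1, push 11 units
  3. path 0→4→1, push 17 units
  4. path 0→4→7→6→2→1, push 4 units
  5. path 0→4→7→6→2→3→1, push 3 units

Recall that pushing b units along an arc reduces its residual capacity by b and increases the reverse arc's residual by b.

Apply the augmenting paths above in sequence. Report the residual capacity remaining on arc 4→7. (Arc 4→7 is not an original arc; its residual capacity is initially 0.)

Residual capacity of (4,7): 4

after path 1 (0→2→1, push 21): res(4,7)=0
after path 2 (0→7→4→1, push 11): res(4,7)=11
after path 3 (0→4→1, push 17): res(4,7)=11
after path 4 (0→4→7→6→2→1, push 4): res(4,7)=7
after path 5 (0→4→7→6→2→3→1, push 3): res(4,7)=4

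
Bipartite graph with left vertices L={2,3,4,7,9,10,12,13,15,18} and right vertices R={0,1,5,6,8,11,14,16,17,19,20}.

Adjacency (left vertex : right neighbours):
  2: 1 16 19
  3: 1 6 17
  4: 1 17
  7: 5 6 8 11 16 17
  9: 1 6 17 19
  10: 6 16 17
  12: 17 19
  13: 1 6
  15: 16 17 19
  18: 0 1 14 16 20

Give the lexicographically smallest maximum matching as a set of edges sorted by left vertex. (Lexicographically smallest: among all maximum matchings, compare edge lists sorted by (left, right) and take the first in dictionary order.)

Lex-smallest maximum matching: {(2,1), (3,6), (4,17), (7,5), (9,19), (10,16), (18,0)}

|M| = 7 (so the lex-smallest maximum matching has 7 edges)
process left vertices in ascending order; for each, take the smallest-labelled available neighbour that still permits 7 edges overall, or leave it unmatched if none does
lex-smallest matching: {2-1, 3-6, 4-17, 7-5, 9-19, 10-16, 18-0}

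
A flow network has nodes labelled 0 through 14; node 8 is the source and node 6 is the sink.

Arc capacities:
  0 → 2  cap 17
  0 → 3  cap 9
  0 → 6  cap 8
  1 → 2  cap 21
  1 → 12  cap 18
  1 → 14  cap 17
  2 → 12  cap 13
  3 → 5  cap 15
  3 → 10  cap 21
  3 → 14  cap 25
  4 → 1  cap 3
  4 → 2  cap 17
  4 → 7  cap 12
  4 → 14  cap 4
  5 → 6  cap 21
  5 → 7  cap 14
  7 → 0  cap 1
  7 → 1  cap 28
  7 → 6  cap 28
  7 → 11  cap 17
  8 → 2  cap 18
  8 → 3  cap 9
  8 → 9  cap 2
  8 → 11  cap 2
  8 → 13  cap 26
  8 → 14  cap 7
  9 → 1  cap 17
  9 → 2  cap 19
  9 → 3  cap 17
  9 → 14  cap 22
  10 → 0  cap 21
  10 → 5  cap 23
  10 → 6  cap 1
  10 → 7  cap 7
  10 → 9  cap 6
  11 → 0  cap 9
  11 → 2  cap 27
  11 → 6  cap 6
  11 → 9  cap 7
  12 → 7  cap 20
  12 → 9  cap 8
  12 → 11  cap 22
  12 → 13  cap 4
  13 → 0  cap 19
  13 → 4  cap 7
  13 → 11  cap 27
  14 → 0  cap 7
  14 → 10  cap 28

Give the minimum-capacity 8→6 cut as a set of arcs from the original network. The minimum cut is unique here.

Min-cut arcs: {(2,12), (8,3), (8,9), (8,11), (8,13), (8,14)} (total capacity 59)

augment #1: 8→11→6 push 2
augment #2: 8→3→5→6 push 9
augment #3: 8→13→0→6 push 8
augment #4: 8→13→11→6 push 4
augment #5: 8→14→10→6 push 1
augment #6: 8→2→12→7→6 push 13
augment #7: 8→9→3→5→6 push 2
augment #8: 8→13→4→7→6 push 7
augment #9: 8→14→10→5→6 push 6
augment #10: 8→13→0→3→5→6 push 4
augment #11: 8→13→0→3→10→7→6 push 3
max flow = 59; residual-reachable set from 8 gives S-side
cut edges (S→T): {(2,12), (8,3), (8,9), (8,11), (8,13), (8,14)} total cap 59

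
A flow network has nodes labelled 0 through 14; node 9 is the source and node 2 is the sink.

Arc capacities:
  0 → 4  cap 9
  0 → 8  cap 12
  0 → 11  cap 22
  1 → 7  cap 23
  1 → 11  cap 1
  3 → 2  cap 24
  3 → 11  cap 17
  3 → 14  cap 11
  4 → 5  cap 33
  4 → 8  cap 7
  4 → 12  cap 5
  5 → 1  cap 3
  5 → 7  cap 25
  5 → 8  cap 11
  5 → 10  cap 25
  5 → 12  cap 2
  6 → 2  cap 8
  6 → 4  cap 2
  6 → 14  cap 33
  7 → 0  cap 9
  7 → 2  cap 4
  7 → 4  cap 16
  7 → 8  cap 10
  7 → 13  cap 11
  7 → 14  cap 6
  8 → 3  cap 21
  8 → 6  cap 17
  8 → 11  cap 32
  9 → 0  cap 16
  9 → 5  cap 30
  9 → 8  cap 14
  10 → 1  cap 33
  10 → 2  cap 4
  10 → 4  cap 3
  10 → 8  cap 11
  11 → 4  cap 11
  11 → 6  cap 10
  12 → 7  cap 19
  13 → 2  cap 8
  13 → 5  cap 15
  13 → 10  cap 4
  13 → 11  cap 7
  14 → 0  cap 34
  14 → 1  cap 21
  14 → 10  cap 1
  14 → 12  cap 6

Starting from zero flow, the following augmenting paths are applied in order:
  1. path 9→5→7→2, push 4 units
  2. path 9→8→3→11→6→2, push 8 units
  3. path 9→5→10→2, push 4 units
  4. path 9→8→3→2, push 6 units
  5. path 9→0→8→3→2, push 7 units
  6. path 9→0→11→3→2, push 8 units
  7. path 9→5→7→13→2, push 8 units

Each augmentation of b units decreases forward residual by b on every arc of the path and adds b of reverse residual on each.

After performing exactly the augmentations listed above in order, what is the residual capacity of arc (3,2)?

after path 1 (9→5→7→2, push 4): res(3,2)=24
after path 2 (9→8→3→11→6→2, push 8): res(3,2)=24
after path 3 (9→5→10→2, push 4): res(3,2)=24
after path 4 (9→8→3→2, push 6): res(3,2)=18
after path 5 (9→0→8→3→2, push 7): res(3,2)=11
after path 6 (9→0→11→3→2, push 8): res(3,2)=3
after path 7 (9→5→7→13→2, push 8): res(3,2)=3

Residual capacity of (3,2): 3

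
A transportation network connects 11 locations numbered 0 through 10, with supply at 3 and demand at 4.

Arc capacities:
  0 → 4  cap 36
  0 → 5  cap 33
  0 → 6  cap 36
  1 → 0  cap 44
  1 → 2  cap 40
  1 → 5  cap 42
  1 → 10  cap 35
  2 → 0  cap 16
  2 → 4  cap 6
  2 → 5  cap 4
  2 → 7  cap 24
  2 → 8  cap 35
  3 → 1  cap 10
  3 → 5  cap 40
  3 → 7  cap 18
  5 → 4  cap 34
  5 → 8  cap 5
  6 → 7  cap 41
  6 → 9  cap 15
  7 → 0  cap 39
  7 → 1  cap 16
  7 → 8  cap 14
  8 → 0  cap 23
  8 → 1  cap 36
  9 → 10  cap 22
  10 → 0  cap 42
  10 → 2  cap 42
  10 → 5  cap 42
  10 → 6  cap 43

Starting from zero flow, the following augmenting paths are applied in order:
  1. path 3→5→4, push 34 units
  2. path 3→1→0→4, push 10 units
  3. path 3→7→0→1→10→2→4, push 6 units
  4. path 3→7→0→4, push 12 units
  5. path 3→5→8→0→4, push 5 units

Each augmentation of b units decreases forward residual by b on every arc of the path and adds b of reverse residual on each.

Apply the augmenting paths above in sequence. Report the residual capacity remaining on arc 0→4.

Residual capacity of (0,4): 9

after path 1 (3→5→4, push 34): res(0,4)=36
after path 2 (3→1→0→4, push 10): res(0,4)=26
after path 3 (3→7→0→1→10→2→4, push 6): res(0,4)=26
after path 4 (3→7→0→4, push 12): res(0,4)=14
after path 5 (3→5→8→0→4, push 5): res(0,4)=9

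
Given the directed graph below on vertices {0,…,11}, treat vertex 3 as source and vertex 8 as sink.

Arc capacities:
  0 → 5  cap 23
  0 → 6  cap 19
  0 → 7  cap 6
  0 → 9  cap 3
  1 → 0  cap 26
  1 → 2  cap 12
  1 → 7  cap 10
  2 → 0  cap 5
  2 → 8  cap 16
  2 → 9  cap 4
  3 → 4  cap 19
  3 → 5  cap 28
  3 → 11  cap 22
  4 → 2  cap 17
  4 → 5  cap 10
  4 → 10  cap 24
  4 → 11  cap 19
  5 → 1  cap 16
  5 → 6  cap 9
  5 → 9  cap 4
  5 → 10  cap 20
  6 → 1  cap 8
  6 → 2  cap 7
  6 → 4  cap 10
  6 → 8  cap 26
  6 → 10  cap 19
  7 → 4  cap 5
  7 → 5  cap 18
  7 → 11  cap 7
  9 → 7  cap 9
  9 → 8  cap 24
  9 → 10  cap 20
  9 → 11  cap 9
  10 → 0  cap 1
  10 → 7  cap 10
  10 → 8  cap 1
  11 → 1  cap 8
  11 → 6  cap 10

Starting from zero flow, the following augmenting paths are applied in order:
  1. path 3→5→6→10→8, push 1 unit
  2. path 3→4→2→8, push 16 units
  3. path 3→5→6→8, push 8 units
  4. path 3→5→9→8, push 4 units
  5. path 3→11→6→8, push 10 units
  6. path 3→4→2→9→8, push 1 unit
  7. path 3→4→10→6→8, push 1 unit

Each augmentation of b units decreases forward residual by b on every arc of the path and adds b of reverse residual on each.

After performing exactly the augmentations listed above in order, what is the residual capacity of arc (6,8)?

after path 1 (3→5→6→10→8, push 1): res(6,8)=26
after path 2 (3→4→2→8, push 16): res(6,8)=26
after path 3 (3→5→6→8, push 8): res(6,8)=18
after path 4 (3→5→9→8, push 4): res(6,8)=18
after path 5 (3→11→6→8, push 10): res(6,8)=8
after path 6 (3→4→2→9→8, push 1): res(6,8)=8
after path 7 (3→4→10→6→8, push 1): res(6,8)=7

Residual capacity of (6,8): 7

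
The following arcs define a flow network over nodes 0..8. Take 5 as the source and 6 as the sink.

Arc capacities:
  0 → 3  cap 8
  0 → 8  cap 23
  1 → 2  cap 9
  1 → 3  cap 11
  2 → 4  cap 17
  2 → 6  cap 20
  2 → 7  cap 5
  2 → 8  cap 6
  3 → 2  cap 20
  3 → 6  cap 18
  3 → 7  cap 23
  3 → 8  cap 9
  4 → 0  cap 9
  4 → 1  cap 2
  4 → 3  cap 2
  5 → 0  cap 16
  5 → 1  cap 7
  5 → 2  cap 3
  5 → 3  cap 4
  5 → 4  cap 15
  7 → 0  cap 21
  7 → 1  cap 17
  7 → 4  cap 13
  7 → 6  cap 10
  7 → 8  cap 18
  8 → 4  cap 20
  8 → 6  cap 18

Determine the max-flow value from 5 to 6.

augment #1: 5→2→6 bottleneck 3, total now 3
augment #2: 5→3→6 bottleneck 4, total now 7
augment #3: 5→0→3→6 bottleneck 8, total now 15
augment #4: 5→0→8→6 bottleneck 8, total now 23
augment #5: 5→1→2→6 bottleneck 7, total now 30
augment #6: 5→4→3→6 bottleneck 2, total now 32
augment #7: 5→4→0→8→6 bottleneck 9, total now 41
augment #8: 5→4→1→2→6 bottleneck 2, total now 43

Maximum flow value: 43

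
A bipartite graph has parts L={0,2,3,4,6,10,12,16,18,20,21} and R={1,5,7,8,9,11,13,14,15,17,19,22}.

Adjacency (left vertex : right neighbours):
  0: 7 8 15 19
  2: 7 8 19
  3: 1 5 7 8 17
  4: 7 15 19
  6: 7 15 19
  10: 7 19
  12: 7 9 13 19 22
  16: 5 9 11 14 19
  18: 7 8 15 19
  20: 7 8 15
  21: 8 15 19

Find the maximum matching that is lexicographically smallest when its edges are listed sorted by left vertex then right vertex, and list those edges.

|M| = 7 (so the lex-smallest maximum matching has 7 edges)
process left vertices in ascending order; for each, take the smallest-labelled available neighbour that still permits 7 edges overall, or leave it unmatched if none does
lex-smallest matching: {0-7, 2-8, 3-1, 4-15, 6-19, 12-9, 16-5}

Lex-smallest maximum matching: {(0,7), (2,8), (3,1), (4,15), (6,19), (12,9), (16,5)}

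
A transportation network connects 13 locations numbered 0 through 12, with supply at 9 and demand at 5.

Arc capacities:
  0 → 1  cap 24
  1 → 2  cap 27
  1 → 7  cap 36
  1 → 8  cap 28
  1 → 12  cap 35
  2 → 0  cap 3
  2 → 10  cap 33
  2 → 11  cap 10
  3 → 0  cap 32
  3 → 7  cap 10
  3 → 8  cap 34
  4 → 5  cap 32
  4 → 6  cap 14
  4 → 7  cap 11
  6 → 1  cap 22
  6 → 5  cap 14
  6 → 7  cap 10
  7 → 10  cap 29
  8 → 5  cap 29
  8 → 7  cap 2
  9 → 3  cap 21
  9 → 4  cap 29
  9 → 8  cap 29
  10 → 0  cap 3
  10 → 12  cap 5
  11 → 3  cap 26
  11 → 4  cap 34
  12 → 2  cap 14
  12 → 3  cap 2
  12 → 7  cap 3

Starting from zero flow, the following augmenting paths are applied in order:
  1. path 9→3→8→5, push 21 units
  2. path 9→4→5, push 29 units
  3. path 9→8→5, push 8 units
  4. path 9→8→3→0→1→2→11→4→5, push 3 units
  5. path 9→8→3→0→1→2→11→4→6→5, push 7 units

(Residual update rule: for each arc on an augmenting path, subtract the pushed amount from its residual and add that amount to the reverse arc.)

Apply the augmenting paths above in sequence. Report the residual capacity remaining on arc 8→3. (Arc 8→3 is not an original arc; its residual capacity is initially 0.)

after path 1 (9→3→8→5, push 21): res(8,3)=21
after path 2 (9→4→5, push 29): res(8,3)=21
after path 3 (9→8→5, push 8): res(8,3)=21
after path 4 (9→8→3→0→1→2→11→4→5, push 3): res(8,3)=18
after path 5 (9→8→3→0→1→2→11→4→6→5, push 7): res(8,3)=11

Residual capacity of (8,3): 11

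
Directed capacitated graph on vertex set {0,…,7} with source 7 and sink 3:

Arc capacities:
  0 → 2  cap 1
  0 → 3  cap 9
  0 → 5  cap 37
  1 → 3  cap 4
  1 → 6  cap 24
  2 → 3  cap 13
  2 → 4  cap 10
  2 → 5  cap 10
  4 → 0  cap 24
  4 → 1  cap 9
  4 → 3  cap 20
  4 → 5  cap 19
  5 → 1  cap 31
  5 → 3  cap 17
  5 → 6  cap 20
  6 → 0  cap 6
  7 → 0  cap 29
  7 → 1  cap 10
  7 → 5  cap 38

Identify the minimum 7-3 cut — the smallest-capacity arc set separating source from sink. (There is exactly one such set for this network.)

augment #1: 7→0→3 push 9
augment #2: 7→1→3 push 4
augment #3: 7→5→3 push 17
augment #4: 7→0→2→3 push 1
max flow = 31; residual-reachable set from 7 gives S-side
cut edges (S→T): {(0,2), (0,3), (1,3), (5,3)} total cap 31

Min-cut arcs: {(0,2), (0,3), (1,3), (5,3)} (total capacity 31)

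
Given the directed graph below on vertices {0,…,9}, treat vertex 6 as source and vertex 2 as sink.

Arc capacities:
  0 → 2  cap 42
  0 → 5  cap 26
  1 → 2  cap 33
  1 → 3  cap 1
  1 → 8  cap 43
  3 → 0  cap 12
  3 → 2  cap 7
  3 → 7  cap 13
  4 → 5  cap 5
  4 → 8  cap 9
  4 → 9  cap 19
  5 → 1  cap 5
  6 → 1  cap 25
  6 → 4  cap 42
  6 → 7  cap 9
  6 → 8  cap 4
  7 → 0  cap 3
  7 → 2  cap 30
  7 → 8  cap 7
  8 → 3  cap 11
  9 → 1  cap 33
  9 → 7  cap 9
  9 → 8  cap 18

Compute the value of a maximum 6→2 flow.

augment #1: 6→1→2 bottleneck 25, total now 25
augment #2: 6→7→2 bottleneck 9, total now 34
augment #3: 6→8→3→2 bottleneck 4, total now 38
augment #4: 6→4→5→1→2 bottleneck 5, total now 43
augment #5: 6→4→8→3→2 bottleneck 3, total now 46
augment #6: 6→4→9→1→2 bottleneck 3, total now 49
augment #7: 6→4→9→7→2 bottleneck 9, total now 58
augment #8: 6→4→8→3→0→2 bottleneck 4, total now 62
augment #9: 6→4→9→1→3→0→2 bottleneck 1, total now 63

Maximum flow value: 63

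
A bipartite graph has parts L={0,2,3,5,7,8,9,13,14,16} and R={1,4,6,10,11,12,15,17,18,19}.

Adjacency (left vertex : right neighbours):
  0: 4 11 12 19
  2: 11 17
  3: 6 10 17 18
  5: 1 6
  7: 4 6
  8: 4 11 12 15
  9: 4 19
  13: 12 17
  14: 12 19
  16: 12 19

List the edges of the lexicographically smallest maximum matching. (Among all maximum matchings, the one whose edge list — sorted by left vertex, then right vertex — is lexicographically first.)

|M| = 9 (so the lex-smallest maximum matching has 9 edges)
process left vertices in ascending order; for each, take the smallest-labelled available neighbour that still permits 9 edges overall, or leave it unmatched if none does
lex-smallest matching: {0-4, 2-11, 3-10, 5-1, 7-6, 8-15, 9-19, 13-17, 14-12}

Lex-smallest maximum matching: {(0,4), (2,11), (3,10), (5,1), (7,6), (8,15), (9,19), (13,17), (14,12)}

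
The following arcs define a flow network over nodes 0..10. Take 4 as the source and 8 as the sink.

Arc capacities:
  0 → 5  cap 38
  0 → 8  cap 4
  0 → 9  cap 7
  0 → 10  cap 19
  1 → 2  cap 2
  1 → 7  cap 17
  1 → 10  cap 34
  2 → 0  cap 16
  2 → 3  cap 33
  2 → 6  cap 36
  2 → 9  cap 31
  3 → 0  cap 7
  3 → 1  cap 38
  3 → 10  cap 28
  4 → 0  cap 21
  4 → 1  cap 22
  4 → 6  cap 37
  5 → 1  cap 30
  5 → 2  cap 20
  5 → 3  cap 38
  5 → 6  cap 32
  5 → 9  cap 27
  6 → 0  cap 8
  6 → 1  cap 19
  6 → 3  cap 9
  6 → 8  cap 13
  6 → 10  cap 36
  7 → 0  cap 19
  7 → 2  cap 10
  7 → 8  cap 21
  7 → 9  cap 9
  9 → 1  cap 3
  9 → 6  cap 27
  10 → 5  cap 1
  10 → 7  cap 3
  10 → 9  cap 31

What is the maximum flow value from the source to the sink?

augment #1: 4→0→8 bottleneck 4, total now 4
augment #2: 4→6→8 bottleneck 13, total now 17
augment #3: 4→1→7→8 bottleneck 17, total now 34
augment #4: 4→0→10→7→8 bottleneck 3, total now 37

Maximum flow value: 37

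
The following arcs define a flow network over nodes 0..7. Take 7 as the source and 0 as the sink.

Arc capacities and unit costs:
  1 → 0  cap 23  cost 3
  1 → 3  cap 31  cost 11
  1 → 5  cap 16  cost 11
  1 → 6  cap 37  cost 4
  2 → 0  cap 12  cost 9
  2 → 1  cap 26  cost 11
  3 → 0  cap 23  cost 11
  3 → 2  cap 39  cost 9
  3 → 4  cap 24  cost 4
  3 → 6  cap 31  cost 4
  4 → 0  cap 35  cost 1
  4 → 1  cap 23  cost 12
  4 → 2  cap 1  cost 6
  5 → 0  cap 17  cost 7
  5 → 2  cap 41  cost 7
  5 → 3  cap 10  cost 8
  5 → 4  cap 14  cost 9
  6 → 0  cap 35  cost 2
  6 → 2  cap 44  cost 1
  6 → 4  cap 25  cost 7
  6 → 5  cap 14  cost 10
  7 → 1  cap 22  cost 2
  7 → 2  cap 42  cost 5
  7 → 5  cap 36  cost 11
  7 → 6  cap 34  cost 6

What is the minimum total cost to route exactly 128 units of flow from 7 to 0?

Minimum cost for 128 units: 1966

shortest-cost path #1: 7→1→0 push 22 @ unit cost 5 (adds 110)
shortest-cost path #2: 7→6→0 push 34 @ unit cost 8 (adds 272)
shortest-cost path #3: 7→2→0 push 12 @ unit cost 14 (adds 168)
shortest-cost path #4: 7→5→0 push 17 @ unit cost 18 (adds 306)
shortest-cost path #5: 7→2→1→0 push 1 @ unit cost 19 (adds 19)
shortest-cost path #6: 7→5→4→0 push 14 @ unit cost 21 (adds 294)
shortest-cost path #7: 7→2→1→6→0 push 1 @ unit cost 22 (adds 22)
shortest-cost path #8: 7→5→3→4→0 push 5 @ unit cost 24 (adds 120)
shortest-cost path #9: 7→2→1→6→4→0 push 16 @ unit cost 28 (adds 448)
shortest-cost path #10: 7→2→1→6→4→3→0 push 5 @ unit cost 34 (adds 170)
shortest-cost path #11: 7→2→1→6→4→5→3→0 push 1 @ unit cost 37 (adds 37)
total cost = 1966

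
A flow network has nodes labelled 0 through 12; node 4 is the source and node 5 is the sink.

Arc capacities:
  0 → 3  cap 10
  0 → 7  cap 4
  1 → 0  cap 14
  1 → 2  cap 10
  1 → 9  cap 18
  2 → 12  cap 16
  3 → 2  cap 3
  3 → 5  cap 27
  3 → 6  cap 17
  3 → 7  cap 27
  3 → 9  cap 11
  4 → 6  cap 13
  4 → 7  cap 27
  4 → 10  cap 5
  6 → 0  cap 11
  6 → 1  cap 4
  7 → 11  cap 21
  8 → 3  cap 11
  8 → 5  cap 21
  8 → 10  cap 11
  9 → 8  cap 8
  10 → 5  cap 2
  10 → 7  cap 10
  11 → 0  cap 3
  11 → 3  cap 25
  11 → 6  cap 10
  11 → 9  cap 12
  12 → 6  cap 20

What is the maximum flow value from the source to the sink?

augment #1: 4→10→5 bottleneck 2, total now 2
augment #2: 4→6→0→3→5 bottleneck 10, total now 12
augment #3: 4→7→11→3→5 bottleneck 17, total now 29
augment #4: 4→6→1→9→8→5 bottleneck 3, total now 32
augment #5: 4→7→11→9→8→5 bottleneck 4, total now 36

Maximum flow value: 36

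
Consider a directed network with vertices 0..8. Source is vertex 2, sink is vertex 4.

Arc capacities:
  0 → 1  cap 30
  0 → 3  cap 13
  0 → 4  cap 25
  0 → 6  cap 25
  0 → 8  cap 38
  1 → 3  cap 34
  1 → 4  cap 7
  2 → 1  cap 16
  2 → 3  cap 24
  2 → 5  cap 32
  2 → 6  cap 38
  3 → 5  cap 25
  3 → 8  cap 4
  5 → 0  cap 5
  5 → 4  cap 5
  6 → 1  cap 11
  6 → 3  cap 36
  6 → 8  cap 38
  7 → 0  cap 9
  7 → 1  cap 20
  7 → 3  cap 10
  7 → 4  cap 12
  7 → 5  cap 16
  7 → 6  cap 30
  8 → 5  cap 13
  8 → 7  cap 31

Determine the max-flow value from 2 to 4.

Maximum flow value: 38

augment #1: 2→1→4 bottleneck 7, total now 7
augment #2: 2→5→4 bottleneck 5, total now 12
augment #3: 2→5→0→4 bottleneck 5, total now 17
augment #4: 2→3→8→7→4 bottleneck 4, total now 21
augment #5: 2→6→8→7→4 bottleneck 8, total now 29
augment #6: 2→6→8→7→0→4 bottleneck 9, total now 38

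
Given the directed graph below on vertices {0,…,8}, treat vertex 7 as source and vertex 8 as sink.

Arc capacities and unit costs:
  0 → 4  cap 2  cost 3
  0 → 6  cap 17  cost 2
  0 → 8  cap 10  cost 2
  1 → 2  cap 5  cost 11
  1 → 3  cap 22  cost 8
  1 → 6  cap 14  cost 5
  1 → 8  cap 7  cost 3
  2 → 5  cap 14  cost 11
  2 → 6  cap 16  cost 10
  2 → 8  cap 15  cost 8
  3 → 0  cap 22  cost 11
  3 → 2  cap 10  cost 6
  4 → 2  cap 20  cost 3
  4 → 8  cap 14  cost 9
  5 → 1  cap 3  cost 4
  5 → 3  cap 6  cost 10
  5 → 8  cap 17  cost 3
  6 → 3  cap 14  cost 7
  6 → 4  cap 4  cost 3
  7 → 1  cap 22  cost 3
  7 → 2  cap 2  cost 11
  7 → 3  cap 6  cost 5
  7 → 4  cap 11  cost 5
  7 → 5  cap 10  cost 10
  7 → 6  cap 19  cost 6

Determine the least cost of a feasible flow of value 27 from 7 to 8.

Minimum cost for 27 units: 312

shortest-cost path #1: 7→1→8 push 7 @ unit cost 6 (adds 42)
shortest-cost path #2: 7→5→8 push 10 @ unit cost 13 (adds 130)
shortest-cost path #3: 7→4→8 push 10 @ unit cost 14 (adds 140)
total cost = 312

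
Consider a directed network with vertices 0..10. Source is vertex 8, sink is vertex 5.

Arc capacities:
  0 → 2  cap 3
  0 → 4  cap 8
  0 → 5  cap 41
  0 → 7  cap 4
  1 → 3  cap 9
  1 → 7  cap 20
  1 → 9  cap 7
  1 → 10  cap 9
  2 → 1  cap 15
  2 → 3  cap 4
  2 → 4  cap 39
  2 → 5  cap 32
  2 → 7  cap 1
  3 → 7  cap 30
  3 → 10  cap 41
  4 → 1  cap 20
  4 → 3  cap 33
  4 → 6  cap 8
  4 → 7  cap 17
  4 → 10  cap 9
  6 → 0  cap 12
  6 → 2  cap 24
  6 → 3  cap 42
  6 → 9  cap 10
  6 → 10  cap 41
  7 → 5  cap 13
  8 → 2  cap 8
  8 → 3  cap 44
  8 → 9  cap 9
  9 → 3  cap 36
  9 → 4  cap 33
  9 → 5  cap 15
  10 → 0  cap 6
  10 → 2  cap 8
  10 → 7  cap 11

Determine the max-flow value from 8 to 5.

augment #1: 8→2→5 bottleneck 8, total now 8
augment #2: 8→9→5 bottleneck 9, total now 17
augment #3: 8→3→7→5 bottleneck 13, total now 30
augment #4: 8→3→10→0→5 bottleneck 6, total now 36
augment #5: 8→3→10→2→5 bottleneck 8, total now 44

Maximum flow value: 44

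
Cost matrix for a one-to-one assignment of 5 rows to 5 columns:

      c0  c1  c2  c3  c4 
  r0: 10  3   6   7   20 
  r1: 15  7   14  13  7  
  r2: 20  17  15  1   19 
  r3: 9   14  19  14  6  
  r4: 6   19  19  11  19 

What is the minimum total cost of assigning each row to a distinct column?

Minimum assignment cost: 26

optimal assignment: row0→col2 (cost 6), row1→col1 (cost 7), row2→col3 (cost 1), row3→col4 (cost 6), row4→col0 (cost 6)
total = 6 + 7 + 1 + 6 + 6 = 26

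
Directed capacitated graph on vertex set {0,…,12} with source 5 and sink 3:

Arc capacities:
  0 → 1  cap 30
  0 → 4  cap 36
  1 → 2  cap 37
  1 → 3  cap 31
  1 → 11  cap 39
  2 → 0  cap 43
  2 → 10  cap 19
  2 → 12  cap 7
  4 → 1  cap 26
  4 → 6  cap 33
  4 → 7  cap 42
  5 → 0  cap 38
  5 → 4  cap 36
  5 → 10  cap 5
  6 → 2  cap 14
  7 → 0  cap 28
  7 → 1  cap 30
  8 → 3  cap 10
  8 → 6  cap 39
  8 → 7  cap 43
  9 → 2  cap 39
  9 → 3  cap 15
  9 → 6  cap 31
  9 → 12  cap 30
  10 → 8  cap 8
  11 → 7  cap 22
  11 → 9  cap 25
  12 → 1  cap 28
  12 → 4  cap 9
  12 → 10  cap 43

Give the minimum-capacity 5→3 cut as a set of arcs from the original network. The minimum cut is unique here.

Min-cut arcs: {(1,3), (9,3), (10,8)} (total capacity 54)

augment #1: 5→0→1→3 push 30
augment #2: 5→4→1→3 push 1
augment #3: 5→10→8→3 push 5
augment #4: 5→4→1→11→9→3 push 15
augment #5: 5→4→1→2→10→8→3 push 3
max flow = 54; residual-reachable set from 5 gives S-side
cut edges (S→T): {(1,3), (9,3), (10,8)} total cap 54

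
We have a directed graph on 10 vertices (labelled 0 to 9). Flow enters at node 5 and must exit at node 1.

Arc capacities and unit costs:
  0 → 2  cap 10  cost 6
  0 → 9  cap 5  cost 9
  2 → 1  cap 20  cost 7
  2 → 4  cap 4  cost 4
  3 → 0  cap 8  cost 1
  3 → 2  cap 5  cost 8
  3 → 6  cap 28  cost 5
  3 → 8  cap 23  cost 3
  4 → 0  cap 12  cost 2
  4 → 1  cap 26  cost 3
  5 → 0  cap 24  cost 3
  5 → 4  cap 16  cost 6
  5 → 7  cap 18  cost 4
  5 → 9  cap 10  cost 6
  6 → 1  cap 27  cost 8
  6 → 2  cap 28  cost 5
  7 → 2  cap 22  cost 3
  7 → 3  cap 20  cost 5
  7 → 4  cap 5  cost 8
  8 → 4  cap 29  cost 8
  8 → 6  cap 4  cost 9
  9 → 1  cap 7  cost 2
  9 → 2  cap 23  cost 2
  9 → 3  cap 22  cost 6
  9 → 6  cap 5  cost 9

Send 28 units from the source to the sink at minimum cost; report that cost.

Minimum cost for 28 units: 270

shortest-cost path #1: 5→9→1 push 7 @ unit cost 8 (adds 56)
shortest-cost path #2: 5→4→1 push 16 @ unit cost 9 (adds 144)
shortest-cost path #3: 5→7→2→1 push 5 @ unit cost 14 (adds 70)
total cost = 270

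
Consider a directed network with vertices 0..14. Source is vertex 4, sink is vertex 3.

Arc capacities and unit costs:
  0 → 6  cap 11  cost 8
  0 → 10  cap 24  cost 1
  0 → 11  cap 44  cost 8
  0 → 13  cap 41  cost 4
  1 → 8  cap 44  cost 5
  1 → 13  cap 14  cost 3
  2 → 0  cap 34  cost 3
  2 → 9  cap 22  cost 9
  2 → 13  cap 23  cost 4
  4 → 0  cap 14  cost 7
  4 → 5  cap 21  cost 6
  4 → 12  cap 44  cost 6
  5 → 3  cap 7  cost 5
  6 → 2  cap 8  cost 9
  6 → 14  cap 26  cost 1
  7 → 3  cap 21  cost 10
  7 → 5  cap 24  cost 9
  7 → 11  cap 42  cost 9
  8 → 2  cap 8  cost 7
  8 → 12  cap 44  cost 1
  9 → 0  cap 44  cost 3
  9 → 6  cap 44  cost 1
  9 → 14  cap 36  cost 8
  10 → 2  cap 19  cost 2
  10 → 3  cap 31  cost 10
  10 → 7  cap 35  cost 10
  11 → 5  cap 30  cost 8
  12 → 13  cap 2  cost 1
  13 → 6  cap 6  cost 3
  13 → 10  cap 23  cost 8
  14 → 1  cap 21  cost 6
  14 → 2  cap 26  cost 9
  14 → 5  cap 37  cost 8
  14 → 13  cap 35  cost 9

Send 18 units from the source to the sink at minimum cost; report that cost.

shortest-cost path #1: 4→5→3 push 7 @ unit cost 11 (adds 77)
shortest-cost path #2: 4→0→10→3 push 11 @ unit cost 18 (adds 198)
total cost = 275

Minimum cost for 18 units: 275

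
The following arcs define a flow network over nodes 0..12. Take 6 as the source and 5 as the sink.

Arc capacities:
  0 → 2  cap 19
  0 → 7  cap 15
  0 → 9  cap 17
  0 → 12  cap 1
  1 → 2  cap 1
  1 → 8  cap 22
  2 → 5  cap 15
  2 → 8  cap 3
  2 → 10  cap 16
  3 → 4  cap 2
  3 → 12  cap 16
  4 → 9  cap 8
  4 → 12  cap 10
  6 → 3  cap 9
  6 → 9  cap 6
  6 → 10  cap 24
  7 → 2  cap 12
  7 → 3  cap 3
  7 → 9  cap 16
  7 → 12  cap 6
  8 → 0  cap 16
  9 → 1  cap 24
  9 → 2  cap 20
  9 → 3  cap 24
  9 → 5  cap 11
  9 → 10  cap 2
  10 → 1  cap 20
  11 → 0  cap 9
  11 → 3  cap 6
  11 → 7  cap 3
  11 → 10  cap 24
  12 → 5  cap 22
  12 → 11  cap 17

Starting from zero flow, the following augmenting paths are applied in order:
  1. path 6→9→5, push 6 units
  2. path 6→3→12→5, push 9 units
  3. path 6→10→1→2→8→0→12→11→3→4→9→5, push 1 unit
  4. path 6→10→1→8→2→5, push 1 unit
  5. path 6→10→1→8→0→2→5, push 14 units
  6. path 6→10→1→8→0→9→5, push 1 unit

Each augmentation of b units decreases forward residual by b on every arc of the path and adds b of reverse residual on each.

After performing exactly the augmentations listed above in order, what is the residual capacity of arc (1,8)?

Residual capacity of (1,8): 6

after path 1 (6→9→5, push 6): res(1,8)=22
after path 2 (6→3→12→5, push 9): res(1,8)=22
after path 3 (6→10→1→2→8→0→12→11→3→4→9→5, push 1): res(1,8)=22
after path 4 (6→10→1→8→2→5, push 1): res(1,8)=21
after path 5 (6→10→1→8→0→2→5, push 14): res(1,8)=7
after path 6 (6→10→1→8→0→9→5, push 1): res(1,8)=6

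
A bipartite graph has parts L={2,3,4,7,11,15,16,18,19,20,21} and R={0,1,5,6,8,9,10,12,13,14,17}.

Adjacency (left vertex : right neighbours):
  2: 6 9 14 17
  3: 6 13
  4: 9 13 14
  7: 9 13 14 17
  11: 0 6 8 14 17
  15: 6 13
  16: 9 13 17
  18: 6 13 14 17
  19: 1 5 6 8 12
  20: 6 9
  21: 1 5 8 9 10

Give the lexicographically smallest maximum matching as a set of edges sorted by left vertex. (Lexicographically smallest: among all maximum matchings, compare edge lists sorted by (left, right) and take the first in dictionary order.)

|M| = 8 (so the lex-smallest maximum matching has 8 edges)
process left vertices in ascending order; for each, take the smallest-labelled available neighbour that still permits 8 edges overall, or leave it unmatched if none does
lex-smallest matching: {2-6, 3-13, 4-9, 7-14, 11-0, 16-17, 19-1, 21-5}

Lex-smallest maximum matching: {(2,6), (3,13), (4,9), (7,14), (11,0), (16,17), (19,1), (21,5)}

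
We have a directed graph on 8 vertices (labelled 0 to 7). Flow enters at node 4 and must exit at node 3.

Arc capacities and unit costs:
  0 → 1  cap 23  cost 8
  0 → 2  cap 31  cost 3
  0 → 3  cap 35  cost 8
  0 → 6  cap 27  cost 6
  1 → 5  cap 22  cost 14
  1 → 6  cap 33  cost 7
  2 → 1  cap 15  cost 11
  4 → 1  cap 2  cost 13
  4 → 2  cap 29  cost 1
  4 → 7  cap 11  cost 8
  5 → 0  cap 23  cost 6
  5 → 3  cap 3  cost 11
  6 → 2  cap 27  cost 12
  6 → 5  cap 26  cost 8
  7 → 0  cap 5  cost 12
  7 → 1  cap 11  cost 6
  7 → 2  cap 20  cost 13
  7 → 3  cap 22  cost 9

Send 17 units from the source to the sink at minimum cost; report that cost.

shortest-cost path #1: 4→7→3 push 11 @ unit cost 17 (adds 187)
shortest-cost path #2: 4→2→1→5→3 push 3 @ unit cost 37 (adds 111)
shortest-cost path #3: 4→2→1→5→0→3 push 3 @ unit cost 40 (adds 120)
total cost = 418

Minimum cost for 17 units: 418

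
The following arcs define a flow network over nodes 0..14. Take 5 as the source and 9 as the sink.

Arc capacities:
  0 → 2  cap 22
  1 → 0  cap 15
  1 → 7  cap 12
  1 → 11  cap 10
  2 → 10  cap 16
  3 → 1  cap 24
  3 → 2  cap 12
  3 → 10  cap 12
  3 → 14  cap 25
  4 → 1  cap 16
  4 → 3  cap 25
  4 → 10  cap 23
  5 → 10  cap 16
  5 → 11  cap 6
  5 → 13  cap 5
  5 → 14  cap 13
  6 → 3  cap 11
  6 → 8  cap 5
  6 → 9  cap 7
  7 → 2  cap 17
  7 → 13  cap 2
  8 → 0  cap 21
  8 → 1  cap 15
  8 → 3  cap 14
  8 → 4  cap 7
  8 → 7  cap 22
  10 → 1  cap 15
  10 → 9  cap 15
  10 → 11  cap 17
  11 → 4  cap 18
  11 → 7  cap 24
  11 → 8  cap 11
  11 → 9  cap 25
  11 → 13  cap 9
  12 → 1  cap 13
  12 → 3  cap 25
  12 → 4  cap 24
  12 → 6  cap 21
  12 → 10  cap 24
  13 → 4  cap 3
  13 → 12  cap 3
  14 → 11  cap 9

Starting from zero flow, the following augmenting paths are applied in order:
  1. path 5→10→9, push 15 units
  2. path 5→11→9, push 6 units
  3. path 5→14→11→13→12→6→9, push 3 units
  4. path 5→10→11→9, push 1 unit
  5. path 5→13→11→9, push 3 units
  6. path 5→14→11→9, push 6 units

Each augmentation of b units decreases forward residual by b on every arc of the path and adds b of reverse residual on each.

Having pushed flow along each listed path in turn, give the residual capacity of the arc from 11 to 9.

Residual capacity of (11,9): 9

after path 1 (5→10→9, push 15): res(11,9)=25
after path 2 (5→11→9, push 6): res(11,9)=19
after path 3 (5→14→11→13→12→6→9, push 3): res(11,9)=19
after path 4 (5→10→11→9, push 1): res(11,9)=18
after path 5 (5→13→11→9, push 3): res(11,9)=15
after path 6 (5→14→11→9, push 6): res(11,9)=9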